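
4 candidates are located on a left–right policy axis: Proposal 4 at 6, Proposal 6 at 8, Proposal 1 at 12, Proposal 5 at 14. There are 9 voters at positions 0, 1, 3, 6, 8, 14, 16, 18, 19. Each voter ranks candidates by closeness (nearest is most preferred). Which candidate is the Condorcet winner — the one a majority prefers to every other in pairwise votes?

Proposal 6

With single-peaked preferences on a line, the Condorcet winner is the candidate closest to the median voter.
The median voter (position 8) is closest to Proposal 6 at 8.
Check: Proposal 6 vs Proposal 1 — voters closer to Proposal 6: 5 of 9.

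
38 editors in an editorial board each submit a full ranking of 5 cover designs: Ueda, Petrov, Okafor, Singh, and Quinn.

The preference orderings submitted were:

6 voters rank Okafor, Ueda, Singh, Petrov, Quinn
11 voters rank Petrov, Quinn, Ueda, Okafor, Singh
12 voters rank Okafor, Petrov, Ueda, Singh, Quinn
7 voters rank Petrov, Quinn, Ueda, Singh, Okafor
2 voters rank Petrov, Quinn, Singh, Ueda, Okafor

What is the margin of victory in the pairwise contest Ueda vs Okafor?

2

Ballots ranking Ueda above Okafor: 11+7+2 = 20.
Ballots ranking Okafor above Ueda: 6+12 = 18.
Ueda wins 20–18, a margin of 2.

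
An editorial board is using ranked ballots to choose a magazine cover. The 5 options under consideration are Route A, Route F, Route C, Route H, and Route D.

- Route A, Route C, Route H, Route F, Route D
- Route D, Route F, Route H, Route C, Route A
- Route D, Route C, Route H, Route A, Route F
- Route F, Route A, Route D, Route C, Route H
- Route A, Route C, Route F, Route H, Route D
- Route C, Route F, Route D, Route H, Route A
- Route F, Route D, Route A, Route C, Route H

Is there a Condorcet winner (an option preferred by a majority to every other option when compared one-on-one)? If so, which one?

Head-to-head results (7 voters total):
Route A vs Route F: Route F wins 4–3.
Route A vs Route C: Route A wins 4–3.
Route A vs Route H: Route A wins 4–3.
Route A vs Route D: Route D wins 4–3.
Route F vs Route C: Route C wins 4–3.
Route F vs Route H: Route F wins 5–2.
Route F vs Route D: Route F wins 5–2.
Route C vs Route H: Route C wins 6–1.
Route C vs Route D: Route D wins 4–3.
Route H vs Route D: Route D wins 5–2.
No candidate beats all others: Route A beats Route C beats Route F beats Route A, a majority cycle.

None — there is no Condorcet winner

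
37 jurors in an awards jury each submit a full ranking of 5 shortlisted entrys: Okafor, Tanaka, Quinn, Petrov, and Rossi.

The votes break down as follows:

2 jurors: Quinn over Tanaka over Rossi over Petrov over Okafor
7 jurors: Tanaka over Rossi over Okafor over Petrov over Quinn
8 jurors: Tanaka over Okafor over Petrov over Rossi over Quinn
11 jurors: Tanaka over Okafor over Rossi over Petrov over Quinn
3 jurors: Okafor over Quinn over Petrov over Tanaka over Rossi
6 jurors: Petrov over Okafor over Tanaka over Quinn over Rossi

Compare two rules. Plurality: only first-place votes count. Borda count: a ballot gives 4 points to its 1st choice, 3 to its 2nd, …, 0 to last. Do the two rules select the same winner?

Plurality first-place counts: Okafor 3, Tanaka 26, Quinn 2, Petrov 6, Rossi 0 → Tanaka.
Borda totals: Okafor 101, Tanaka 125, Quinn 23, Petrov 66, Rossi 55 → Tanaka.
The two rules agree on Tanaka.

Yes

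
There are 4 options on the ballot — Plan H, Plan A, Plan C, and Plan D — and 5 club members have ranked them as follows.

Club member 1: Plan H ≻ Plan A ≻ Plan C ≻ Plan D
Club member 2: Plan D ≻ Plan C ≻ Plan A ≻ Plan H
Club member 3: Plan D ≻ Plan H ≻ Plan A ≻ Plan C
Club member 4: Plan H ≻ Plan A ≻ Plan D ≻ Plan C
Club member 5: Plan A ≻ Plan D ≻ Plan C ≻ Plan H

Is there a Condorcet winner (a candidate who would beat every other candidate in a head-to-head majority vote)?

Head-to-head results (5 voters total):
Plan H vs Plan A: Plan H wins 3–2.
Plan H vs Plan C: Plan H wins 3–2.
Plan H vs Plan D: Plan D wins 3–2.
Plan A vs Plan C: Plan A wins 4–1.
Plan A vs Plan D: Plan A wins 3–2.
Plan C vs Plan D: Plan D wins 4–1.
No candidate beats all others: Plan H beats Plan A beats Plan D beats Plan H, a majority cycle.

No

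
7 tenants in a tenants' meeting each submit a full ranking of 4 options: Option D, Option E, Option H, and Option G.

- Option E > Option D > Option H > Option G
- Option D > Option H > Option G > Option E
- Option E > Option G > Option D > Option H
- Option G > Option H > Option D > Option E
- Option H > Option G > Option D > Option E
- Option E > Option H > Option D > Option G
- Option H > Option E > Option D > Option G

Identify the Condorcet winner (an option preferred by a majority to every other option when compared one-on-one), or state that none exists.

Option H

Head-to-head results (7 voters total):
Option D vs Option E: Option E wins 4–3.
Option D vs Option H: Option H wins 4–3.
Option D vs Option G: Option D wins 4–3.
Option E vs Option H: Option H wins 4–3.
Option E vs Option G: Option E wins 4–3.
Option H vs Option G: Option H wins 5–2.
Option H beats each rival — Option D (4–3), Option E (4–3), Option G (5–2) — so Option H is the Condorcet winner.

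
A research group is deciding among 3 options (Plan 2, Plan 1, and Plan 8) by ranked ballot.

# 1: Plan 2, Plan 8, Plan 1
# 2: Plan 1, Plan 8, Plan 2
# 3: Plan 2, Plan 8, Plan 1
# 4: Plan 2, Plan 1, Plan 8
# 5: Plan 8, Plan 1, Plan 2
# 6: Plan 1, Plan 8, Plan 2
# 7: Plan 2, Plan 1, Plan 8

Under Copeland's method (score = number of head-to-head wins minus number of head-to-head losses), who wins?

Plan 2

Pairwise results:
  Plan 2 vs Plan 1: Plan 2 wins 4–3.
  Plan 2 vs Plan 8: Plan 2 wins 4–3.
  Plan 1 vs Plan 8: Plan 1 wins 4–3.
Copeland scores (wins − losses):
  Plan 2: 2 − 0 = 2
  Plan 1: 1 − 1 = 0
  Plan 8: 0 − 2 = -2
Plan 2 has the best Copeland score.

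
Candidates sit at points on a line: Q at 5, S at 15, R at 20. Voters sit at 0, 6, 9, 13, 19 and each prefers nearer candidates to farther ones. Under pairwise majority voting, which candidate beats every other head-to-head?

With single-peaked preferences on a line, the Condorcet winner is the candidate closest to the median voter.
The median voter (position 9) is closest to Q at 5.
Check: Q vs R — voters closer to Q: 3 of 5.

Q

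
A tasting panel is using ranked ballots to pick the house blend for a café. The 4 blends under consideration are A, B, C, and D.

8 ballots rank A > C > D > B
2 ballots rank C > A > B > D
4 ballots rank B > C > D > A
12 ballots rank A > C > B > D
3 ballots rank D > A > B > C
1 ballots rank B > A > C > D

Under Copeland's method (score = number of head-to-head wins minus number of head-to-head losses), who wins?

A

Pairwise results:
  A vs B: A wins 25–5.
  A vs C: A wins 24–6.
  A vs D: A wins 23–7.
  B vs C: C wins 22–8.
  B vs D: B wins 19–11.
  C vs D: C wins 27–3.
Copeland scores (wins − losses):
  A: 3 − 0 = 3
  B: 1 − 2 = -1
  C: 2 − 1 = 1
  D: 0 − 3 = -3
A has the best Copeland score.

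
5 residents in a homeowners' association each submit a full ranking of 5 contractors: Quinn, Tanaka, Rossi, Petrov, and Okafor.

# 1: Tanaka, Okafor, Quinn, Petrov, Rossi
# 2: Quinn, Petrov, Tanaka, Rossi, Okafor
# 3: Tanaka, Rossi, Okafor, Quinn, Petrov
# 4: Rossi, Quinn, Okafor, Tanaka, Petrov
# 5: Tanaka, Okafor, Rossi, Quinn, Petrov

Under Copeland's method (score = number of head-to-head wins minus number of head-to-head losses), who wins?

Pairwise results:
  Quinn vs Tanaka: Tanaka wins 3–2.
  Quinn vs Rossi: Rossi wins 3–2.
  Quinn vs Petrov: Quinn wins 5–0.
  Quinn vs Okafor: Okafor wins 3–2.
  Tanaka vs Rossi: Tanaka wins 4–1.
  Tanaka vs Petrov: Tanaka wins 4–1.
  Tanaka vs Okafor: Tanaka wins 4–1.
  Rossi vs Petrov: Rossi wins 3–2.
  Rossi vs Okafor: Rossi wins 3–2.
  Petrov vs Okafor: Okafor wins 4–1.
Copeland scores (wins − losses):
  Quinn: 1 − 3 = -2
  Tanaka: 4 − 0 = 4
  Rossi: 3 − 1 = 2
  Petrov: 0 − 4 = -4
  Okafor: 2 − 2 = 0
Tanaka has the best Copeland score.

Tanaka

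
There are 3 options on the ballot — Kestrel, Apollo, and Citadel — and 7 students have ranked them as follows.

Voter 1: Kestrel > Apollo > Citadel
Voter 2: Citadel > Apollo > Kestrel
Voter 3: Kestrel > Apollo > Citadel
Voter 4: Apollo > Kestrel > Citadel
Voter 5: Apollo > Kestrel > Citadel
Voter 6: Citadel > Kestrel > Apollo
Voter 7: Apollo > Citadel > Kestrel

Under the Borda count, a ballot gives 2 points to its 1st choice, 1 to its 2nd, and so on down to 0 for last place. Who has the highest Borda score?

Apollo

Borda scores:
  Kestrel: 2 + 0 + 2 + 1 + 1 + 1 + 0 = 7
  Apollo: 1 + 1 + 1 + 2 + 2 + 0 + 2 = 9
  Citadel: 0 + 2 + 0 + 0 + 0 + 2 + 1 = 5
Apollo has the highest total.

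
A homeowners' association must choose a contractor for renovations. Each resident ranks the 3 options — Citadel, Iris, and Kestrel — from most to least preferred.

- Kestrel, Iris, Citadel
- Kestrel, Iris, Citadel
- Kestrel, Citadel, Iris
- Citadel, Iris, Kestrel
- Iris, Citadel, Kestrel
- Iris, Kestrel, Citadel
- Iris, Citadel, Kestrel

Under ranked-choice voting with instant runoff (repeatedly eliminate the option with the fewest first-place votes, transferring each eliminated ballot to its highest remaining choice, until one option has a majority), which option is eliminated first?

Round 1: Iris 3, Kestrel 3, Citadel 1. Citadel has the fewest and is eliminated.
Round 2: Iris 4, Kestrel 3. Iris has a majority.

Citadel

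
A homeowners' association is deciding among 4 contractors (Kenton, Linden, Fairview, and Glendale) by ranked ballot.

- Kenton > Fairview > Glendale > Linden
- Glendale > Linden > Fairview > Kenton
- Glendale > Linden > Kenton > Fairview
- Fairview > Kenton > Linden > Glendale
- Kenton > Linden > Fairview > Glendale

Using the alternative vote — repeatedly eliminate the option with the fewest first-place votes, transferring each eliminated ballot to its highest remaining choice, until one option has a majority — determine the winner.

Round 1: Kenton 2, Glendale 2, Fairview 1, Linden 0. Linden has the fewest and is eliminated.
Round 2: Kenton 2, Glendale 2, Fairview 1. Fairview has the fewest and is eliminated.
Round 3: Kenton 3, Glendale 2. Kenton has a majority.

Kenton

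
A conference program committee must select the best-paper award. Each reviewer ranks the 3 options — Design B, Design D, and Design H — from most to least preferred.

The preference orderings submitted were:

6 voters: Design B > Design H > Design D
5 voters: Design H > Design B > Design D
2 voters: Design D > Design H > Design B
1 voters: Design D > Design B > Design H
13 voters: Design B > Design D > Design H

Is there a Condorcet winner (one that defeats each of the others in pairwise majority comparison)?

Head-to-head results (27 voters total):
Design B vs Design D: Design B wins 24–3.
Design B vs Design H: Design B wins 20–7.
Design D vs Design H: Design D wins 16–11.
Design B beats each rival — Design D (24–3), Design H (20–7) — so Design B is the Condorcet winner.

Yes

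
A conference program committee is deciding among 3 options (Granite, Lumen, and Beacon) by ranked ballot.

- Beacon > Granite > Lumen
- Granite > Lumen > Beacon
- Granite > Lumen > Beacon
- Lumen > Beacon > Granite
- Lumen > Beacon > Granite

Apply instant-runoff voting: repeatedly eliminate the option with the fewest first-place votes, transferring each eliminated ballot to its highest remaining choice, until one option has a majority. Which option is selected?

Granite

Round 1: Granite 2, Lumen 2, Beacon 1. Beacon has the fewest and is eliminated.
Round 2: Granite 3, Lumen 2. Granite has a majority.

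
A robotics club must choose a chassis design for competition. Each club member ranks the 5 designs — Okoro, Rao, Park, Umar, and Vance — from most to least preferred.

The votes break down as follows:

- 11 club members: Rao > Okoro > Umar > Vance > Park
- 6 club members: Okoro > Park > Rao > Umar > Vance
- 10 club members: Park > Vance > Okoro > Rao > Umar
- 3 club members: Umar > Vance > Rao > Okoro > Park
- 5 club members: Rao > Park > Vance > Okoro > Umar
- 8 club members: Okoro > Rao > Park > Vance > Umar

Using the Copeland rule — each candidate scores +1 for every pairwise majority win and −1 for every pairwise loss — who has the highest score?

Pairwise results:
  Okoro vs Rao: Okoro wins 24–19.
  Okoro vs Park: Okoro wins 28–15.
  Okoro vs Umar: Okoro wins 40–3.
  Okoro vs Vance: Okoro wins 25–18.
  Rao vs Park: Rao wins 27–16.
  Rao vs Umar: Rao wins 40–3.
  Rao vs Vance: Rao wins 30–13.
  Park vs Umar: Park wins 29–14.
  Park vs Vance: Park wins 29–14.
  Umar vs Vance: Vance wins 23–20.
Copeland scores (wins − losses):
  Okoro: 4 − 0 = 4
  Rao: 3 − 1 = 2
  Park: 2 − 2 = 0
  Umar: 0 − 4 = -4
  Vance: 1 − 3 = -2
Okoro has the best Copeland score.

Okoro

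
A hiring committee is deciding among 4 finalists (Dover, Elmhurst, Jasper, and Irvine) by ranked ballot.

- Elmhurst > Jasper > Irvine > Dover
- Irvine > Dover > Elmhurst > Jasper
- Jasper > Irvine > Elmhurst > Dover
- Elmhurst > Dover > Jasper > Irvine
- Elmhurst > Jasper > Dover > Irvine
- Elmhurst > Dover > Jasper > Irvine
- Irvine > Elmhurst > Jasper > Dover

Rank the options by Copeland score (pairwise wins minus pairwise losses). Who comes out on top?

Pairwise results:
  Dover vs Elmhurst: Elmhurst wins 6–1.
  Dover vs Jasper: Jasper wins 4–3.
  Dover vs Irvine: Irvine wins 4–3.
  Elmhurst vs Jasper: Elmhurst wins 6–1.
  Elmhurst vs Irvine: Elmhurst wins 4–3.
  Jasper vs Irvine: Jasper wins 5–2.
Copeland scores (wins − losses):
  Dover: 0 − 3 = -3
  Elmhurst: 3 − 0 = 3
  Jasper: 2 − 1 = 1
  Irvine: 1 − 2 = -1
Elmhurst has the best Copeland score.

Elmhurst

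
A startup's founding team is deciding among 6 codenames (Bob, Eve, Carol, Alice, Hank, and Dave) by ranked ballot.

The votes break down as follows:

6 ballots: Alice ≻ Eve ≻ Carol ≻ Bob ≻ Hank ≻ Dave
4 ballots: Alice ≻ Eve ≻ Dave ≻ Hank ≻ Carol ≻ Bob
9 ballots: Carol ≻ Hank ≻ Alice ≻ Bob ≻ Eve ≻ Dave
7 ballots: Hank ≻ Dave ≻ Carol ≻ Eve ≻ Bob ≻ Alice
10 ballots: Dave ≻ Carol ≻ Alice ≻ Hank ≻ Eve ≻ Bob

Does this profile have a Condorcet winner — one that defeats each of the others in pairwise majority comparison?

No

Head-to-head results (36 voters total):
Bob vs Eve: Eve wins 27–9.
Bob vs Carol: Carol wins 36–0.
Bob vs Alice: Alice wins 29–7.
Bob vs Hank: Hank wins 30–6.
Bob vs Dave: Dave wins 21–15.
Eve vs Carol: Carol wins 26–10.
Eve vs Alice: Alice wins 29–7.
Eve vs Hank: Hank wins 26–10.
Eve vs Dave: Eve wins 19–17.
Carol vs Alice: Carol wins 26–10.
Carol vs Hank: Carol wins 25–11.
Carol vs Dave: Dave wins 21–15.
Alice vs Hank: Alice wins 20–16.
Alice vs Dave: Alice wins 19–17.
Hank vs Dave: Hank wins 22–14.
No candidate beats all others: Eve beats Dave beats Carol beats Eve, a majority cycle.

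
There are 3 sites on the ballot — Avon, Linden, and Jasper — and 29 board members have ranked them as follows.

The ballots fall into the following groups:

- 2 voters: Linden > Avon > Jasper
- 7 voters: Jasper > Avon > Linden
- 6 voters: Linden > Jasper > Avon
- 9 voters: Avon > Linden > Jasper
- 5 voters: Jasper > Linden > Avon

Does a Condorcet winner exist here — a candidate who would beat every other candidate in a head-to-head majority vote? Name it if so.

No Condorcet winner

Head-to-head results (29 voters total):
Avon vs Linden: Avon wins 16–13.
Avon vs Jasper: Jasper wins 18–11.
Linden vs Jasper: Linden wins 17–12.
No candidate beats all others: Avon beats Linden beats Jasper beats Avon, a majority cycle.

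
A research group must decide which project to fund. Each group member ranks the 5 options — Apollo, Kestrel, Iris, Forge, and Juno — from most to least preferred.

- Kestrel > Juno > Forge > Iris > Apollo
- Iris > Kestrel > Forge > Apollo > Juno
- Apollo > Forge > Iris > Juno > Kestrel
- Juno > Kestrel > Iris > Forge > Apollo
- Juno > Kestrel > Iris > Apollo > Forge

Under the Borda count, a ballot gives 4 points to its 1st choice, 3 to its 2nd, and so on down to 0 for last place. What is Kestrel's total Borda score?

13

Borda scores:
  Apollo: 0 + 1 + 4 + 0 + 1 = 6
  Kestrel: 4 + 3 + 0 + 3 + 3 = 13
  Iris: 1 + 4 + 2 + 2 + 2 = 11
  Forge: 2 + 2 + 3 + 1 + 0 = 8
  Juno: 3 + 0 + 1 + 4 + 4 = 12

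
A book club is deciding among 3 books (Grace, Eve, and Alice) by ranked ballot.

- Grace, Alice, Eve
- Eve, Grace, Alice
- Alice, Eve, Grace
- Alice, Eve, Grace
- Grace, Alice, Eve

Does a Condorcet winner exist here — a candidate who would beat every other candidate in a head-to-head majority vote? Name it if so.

None — there is no Condorcet winner

Head-to-head results (5 voters total):
Grace vs Eve: Eve wins 3–2.
Grace vs Alice: Grace wins 3–2.
Eve vs Alice: Alice wins 4–1.
No candidate beats all others: Grace beats Alice beats Eve beats Grace, a majority cycle.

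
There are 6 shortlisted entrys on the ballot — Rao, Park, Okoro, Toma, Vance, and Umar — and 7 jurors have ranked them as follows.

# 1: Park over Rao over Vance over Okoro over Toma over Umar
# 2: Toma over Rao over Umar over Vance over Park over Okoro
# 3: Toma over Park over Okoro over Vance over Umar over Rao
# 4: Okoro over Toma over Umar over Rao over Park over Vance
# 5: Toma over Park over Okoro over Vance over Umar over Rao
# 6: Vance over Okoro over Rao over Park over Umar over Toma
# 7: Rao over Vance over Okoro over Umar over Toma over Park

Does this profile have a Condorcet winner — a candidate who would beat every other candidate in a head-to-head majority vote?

No

Head-to-head results (7 voters total):
Rao vs Park: Rao wins 4–3.
Rao vs Okoro: Okoro wins 4–3.
Rao vs Toma: Toma wins 4–3.
Rao vs Vance: Rao wins 4–3.
Rao vs Umar: Rao wins 4–3.
Park vs Okoro: Park wins 4–3.
Park vs Toma: Toma wins 5–2.
Park vs Vance: Park wins 4–3.
Park vs Umar: Park wins 4–3.
Okoro vs Toma: Okoro wins 4–3.
Okoro vs Vance: Vance wins 4–3.
Okoro vs Umar: Okoro wins 6–1.
Toma vs Vance: Toma wins 4–3.
Toma vs Umar: Toma wins 5–2.
Vance vs Umar: Vance wins 5–2.
No candidate beats all others: Rao beats Park beats Okoro beats Rao, a majority cycle.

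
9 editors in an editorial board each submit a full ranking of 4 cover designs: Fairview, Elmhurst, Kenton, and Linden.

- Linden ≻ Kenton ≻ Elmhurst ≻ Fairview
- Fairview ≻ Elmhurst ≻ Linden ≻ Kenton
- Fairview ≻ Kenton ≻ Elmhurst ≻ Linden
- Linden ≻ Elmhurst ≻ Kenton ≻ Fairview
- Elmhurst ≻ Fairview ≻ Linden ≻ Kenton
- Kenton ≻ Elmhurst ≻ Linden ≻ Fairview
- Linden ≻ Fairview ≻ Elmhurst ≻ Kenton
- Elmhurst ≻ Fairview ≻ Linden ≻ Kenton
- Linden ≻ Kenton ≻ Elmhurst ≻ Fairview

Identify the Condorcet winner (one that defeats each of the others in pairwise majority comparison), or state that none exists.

Head-to-head results (9 voters total):
Fairview vs Elmhurst: Elmhurst wins 6–3.
Fairview vs Kenton: Fairview wins 5–4.
Fairview vs Linden: Linden wins 5–4.
Elmhurst vs Kenton: Elmhurst wins 5–4.
Elmhurst vs Linden: Elmhurst wins 5–4.
Kenton vs Linden: Linden wins 7–2.
Elmhurst beats each rival — Fairview (6–3), Kenton (5–4), Linden (5–4) — so Elmhurst is the Condorcet winner.

Elmhurst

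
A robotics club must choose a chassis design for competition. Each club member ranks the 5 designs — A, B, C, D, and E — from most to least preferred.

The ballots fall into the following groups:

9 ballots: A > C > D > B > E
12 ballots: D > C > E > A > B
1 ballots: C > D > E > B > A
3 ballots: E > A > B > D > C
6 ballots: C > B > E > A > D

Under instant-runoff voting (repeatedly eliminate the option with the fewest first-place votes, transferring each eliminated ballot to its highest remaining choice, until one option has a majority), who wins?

Round 1: D 12, A 9, C 7, E 3, B 0. B has the fewest and is eliminated.
Round 2: D 12, A 9, C 7, E 3. E has the fewest and is eliminated.
Round 3: A 12, D 12, C 7. C has the fewest and is eliminated.
Round 4: A 18, D 13. A has a majority.

A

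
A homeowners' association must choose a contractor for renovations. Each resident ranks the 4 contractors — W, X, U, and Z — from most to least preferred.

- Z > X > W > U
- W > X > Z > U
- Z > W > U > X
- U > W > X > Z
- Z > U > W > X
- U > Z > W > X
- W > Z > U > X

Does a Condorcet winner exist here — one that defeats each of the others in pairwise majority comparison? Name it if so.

Z

Head-to-head results (7 voters total):
W vs X: W wins 6–1.
W vs U: W wins 4–3.
W vs Z: Z wins 4–3.
X vs U: U wins 5–2.
X vs Z: Z wins 5–2.
U vs Z: Z wins 5–2.
Z beats each rival — W (4–3), X (5–2), U (5–2) — so Z is the Condorcet winner.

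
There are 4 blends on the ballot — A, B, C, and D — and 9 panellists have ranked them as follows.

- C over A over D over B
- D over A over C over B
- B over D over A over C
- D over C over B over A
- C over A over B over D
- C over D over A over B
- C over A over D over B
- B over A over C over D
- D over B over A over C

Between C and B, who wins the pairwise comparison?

Ballots ranking C above B: 6.
Ballots ranking B above C: 3.
C wins the head-to-head, 6–3.

C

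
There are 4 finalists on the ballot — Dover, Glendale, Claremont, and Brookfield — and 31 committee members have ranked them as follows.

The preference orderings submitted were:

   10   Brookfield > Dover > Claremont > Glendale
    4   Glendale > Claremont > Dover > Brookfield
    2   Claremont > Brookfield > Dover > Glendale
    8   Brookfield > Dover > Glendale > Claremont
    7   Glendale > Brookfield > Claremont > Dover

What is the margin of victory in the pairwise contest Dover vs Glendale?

9

Ballots ranking Dover above Glendale: 10+2+8 = 20.
Ballots ranking Glendale above Dover: 4+7 = 11.
Dover wins 20–11, a margin of 9.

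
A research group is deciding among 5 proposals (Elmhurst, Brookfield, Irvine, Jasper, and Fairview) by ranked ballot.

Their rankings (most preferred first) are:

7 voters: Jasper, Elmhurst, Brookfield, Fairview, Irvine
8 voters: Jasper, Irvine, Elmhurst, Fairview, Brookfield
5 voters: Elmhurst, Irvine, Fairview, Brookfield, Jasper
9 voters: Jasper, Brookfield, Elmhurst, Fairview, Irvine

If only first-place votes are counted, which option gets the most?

First-place vote totals:
  Elmhurst: 5
  Brookfield: 0
  Irvine: 0
  Jasper: 24
  Fairview: 0
Jasper has the most first-place votes.

Jasper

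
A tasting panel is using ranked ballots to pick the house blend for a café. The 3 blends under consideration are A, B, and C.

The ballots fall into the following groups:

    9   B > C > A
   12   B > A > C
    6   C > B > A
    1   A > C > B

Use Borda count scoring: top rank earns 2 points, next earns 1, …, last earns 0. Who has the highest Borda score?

B

Borda scores:
  A: 9·0 + 12·1 + 6·0 + 2 = 14
  B: 9·2 + 12·2 + 6·1 + 0 = 48
  C: 9·1 + 12·0 + 6·2 + 1 = 22
B has the highest total.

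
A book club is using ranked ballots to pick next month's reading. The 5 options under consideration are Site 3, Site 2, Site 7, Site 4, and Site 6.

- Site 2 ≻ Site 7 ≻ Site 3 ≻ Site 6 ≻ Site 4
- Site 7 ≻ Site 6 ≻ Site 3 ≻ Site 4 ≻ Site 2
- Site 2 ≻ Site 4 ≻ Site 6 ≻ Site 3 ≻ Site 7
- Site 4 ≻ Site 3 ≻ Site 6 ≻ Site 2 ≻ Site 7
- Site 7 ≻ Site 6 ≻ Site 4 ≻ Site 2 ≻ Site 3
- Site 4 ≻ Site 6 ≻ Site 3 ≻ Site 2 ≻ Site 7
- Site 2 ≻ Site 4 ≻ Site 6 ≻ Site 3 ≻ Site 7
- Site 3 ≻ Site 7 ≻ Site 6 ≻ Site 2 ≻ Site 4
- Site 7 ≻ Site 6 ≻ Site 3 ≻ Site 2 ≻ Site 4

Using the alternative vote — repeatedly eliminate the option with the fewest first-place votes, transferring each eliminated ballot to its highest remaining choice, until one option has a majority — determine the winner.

Round 1: Site 2 3, Site 7 3, Site 4 2, Site 3 1, Site 6 0. Site 6 has the fewest and is eliminated.
Round 2: Site 2 3, Site 7 3, Site 4 2, Site 3 1. Site 3 has the fewest and is eliminated.
Round 3: Site 7 4, Site 2 3, Site 4 2. Site 4 has the fewest and is eliminated.
Round 4: Site 2 5, Site 7 4. Site 2 has a majority.

Site 2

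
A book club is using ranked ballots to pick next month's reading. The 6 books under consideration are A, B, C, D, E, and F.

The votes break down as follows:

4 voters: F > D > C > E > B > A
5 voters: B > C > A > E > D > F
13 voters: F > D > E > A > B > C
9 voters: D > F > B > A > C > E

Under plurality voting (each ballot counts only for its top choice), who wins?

First-place vote totals:
  A: 0
  B: 5
  C: 0
  D: 9
  E: 0
  F: 17
F has the most first-place votes.

F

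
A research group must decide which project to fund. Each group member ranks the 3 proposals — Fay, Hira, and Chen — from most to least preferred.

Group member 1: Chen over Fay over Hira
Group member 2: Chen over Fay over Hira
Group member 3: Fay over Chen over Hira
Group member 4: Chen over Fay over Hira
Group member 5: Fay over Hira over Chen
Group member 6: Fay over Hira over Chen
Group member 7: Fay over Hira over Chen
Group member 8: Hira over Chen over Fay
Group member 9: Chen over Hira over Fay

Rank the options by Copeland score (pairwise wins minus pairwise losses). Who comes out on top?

Pairwise results:
  Fay vs Hira: Fay wins 7–2.
  Fay vs Chen: Chen wins 5–4.
  Hira vs Chen: Chen wins 5–4.
Copeland scores (wins − losses):
  Fay: 1 − 1 = 0
  Hira: 0 − 2 = -2
  Chen: 2 − 0 = 2
Chen has the best Copeland score.

Chen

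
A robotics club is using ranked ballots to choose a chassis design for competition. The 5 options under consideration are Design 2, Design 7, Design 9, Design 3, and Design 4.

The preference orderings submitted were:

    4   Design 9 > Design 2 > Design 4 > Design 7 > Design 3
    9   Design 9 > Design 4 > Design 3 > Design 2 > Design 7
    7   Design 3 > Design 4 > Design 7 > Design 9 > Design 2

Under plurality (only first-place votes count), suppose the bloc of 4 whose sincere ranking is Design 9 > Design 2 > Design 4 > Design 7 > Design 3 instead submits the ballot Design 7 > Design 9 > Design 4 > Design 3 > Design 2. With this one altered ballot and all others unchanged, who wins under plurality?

First-place totals with the altered ballot: Design 2 0, Design 7 4, Design 9 9, Design 3 7, Design 4 0.
The winner is unchanged: still Design 9.

Design 9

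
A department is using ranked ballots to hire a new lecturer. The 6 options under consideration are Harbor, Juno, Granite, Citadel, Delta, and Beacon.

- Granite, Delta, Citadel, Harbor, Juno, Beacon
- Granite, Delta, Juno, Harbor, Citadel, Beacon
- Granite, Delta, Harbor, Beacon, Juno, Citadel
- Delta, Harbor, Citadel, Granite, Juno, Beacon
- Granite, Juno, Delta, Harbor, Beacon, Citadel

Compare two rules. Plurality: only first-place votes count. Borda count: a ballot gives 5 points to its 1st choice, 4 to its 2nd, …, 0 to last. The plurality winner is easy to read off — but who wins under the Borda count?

Plurality first-place counts: Harbor 0, Juno 0, Granite 4, Citadel 0, Delta 1, Beacon 0 → Granite.
Borda totals: Harbor 13, Juno 10, Granite 22, Citadel 7, Delta 20, Beacon 3 → Granite.

Granite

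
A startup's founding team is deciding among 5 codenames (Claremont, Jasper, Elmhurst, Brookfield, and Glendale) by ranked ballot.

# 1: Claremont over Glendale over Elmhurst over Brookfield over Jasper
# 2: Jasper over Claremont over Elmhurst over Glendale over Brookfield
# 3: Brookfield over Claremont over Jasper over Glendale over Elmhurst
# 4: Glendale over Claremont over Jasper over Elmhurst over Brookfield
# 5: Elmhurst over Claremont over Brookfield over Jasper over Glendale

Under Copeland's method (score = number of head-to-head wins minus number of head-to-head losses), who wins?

Claremont

Pairwise results:
  Claremont vs Jasper: Claremont wins 4–1.
  Claremont vs Elmhurst: Claremont wins 4–1.
  Claremont vs Brookfield: Claremont wins 4–1.
  Claremont vs Glendale: Claremont wins 4–1.
  Jasper vs Elmhurst: Jasper wins 3–2.
  Jasper vs Brookfield: Brookfield wins 3–2.
  Jasper vs Glendale: Jasper wins 3–2.
  Elmhurst vs Brookfield: Elmhurst wins 4–1.
  Elmhurst vs Glendale: Glendale wins 3–2.
  Brookfield vs Glendale: Glendale wins 3–2.
Copeland scores (wins − losses):
  Claremont: 4 − 0 = 4
  Jasper: 2 − 2 = 0
  Elmhurst: 1 − 3 = -2
  Brookfield: 1 − 3 = -2
  Glendale: 2 − 2 = 0
Claremont has the best Copeland score.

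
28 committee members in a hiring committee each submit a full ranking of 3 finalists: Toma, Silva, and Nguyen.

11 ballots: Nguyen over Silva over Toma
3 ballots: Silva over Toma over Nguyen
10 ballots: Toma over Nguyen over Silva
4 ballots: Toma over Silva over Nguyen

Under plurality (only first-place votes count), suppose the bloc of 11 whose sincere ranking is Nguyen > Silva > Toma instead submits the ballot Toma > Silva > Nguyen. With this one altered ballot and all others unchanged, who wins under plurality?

Toma

First-place totals with the altered ballot: Toma 25, Silva 3, Nguyen 0.
The winner is unchanged: still Toma.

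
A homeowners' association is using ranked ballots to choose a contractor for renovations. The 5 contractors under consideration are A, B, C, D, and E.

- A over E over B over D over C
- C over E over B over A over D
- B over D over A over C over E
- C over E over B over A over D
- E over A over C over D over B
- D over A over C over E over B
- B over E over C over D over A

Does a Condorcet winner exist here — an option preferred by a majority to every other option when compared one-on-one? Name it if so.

Head-to-head results (7 voters total):
A vs B: B wins 4–3.
A vs C: A wins 4–3.
A vs D: A wins 4–3.
A vs E: E wins 4–3.
B vs C: C wins 4–3.
B vs D: B wins 5–2.
B vs E: E wins 5–2.
C vs D: C wins 4–3.
C vs E: C wins 4–3.
D vs E: E wins 5–2.
No candidate beats all others: A beats C beats B beats A, a majority cycle.

There is no Condorcet winner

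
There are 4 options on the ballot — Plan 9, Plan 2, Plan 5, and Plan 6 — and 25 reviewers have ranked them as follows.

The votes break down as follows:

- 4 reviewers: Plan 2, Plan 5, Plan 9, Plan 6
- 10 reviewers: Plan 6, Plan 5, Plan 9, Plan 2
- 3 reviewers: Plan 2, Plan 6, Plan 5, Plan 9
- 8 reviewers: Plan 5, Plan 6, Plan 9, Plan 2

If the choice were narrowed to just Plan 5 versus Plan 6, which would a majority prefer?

Ballots ranking Plan 5 above Plan 6: 4+8 = 12.
Ballots ranking Plan 6 above Plan 5: 10+3 = 13.
Plan 6 wins the head-to-head, 13–12.

Plan 6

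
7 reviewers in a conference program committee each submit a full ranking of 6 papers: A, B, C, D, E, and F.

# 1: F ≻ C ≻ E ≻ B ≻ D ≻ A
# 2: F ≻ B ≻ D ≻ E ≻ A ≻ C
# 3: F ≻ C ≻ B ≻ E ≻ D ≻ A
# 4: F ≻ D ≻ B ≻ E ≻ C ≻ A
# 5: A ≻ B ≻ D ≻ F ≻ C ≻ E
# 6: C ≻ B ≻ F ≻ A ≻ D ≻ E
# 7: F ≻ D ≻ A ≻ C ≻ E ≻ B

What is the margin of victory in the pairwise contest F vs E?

Ballots ranking F above E: 7.
Ballots ranking E above F: 0.
F wins 7–0, a margin of 7.

7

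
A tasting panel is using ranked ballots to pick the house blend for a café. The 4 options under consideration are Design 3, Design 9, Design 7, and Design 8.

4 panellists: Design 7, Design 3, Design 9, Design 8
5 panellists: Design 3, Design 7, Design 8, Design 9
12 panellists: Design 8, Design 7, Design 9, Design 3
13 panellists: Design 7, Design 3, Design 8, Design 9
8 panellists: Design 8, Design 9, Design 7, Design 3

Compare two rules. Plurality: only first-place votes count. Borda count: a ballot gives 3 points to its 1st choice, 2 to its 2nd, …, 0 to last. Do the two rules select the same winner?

Plurality first-place counts: Design 3 5, Design 9 0, Design 7 17, Design 8 20 → Design 8.
Borda totals: Design 3 49, Design 9 32, Design 7 93, Design 8 78 → Design 7.
The two rules disagree: plurality picks Design 8, Borda picks Design 7.

No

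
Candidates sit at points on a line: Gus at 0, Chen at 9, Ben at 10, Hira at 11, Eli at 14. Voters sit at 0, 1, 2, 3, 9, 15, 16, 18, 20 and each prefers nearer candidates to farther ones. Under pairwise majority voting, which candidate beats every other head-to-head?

With single-peaked preferences on a line, the Condorcet winner is the candidate closest to the median voter.
The median voter (position 9) is closest to Chen at 9.
Check: Chen vs Hira — voters closer to Chen: 5 of 9.

Chen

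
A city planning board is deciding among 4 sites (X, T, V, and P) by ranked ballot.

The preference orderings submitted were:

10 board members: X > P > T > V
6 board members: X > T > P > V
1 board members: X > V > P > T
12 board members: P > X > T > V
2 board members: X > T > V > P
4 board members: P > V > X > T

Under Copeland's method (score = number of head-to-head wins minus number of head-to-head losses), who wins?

Pairwise results:
  X vs T: X wins 35–0.
  X vs V: X wins 31–4.
  X vs P: X wins 19–16.
  T vs V: T wins 30–5.
  T vs P: P wins 27–8.
  V vs P: P wins 32–3.
Copeland scores (wins − losses):
  X: 3 − 0 = 3
  T: 1 − 2 = -1
  V: 0 − 3 = -3
  P: 2 − 1 = 1
X has the best Copeland score.

X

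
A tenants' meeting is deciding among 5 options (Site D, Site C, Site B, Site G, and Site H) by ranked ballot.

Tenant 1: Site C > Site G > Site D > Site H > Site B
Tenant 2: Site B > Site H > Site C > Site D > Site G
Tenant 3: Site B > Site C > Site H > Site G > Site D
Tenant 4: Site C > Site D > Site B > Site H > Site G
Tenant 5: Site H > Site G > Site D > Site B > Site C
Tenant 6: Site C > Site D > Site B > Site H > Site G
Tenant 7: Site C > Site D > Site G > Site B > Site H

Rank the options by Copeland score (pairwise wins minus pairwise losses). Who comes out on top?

Site C

Pairwise results:
  Site D vs Site C: Site C wins 6–1.
  Site D vs Site B: Site D wins 5–2.
  Site D vs Site G: Site D wins 4–3.
  Site D vs Site H: Site D wins 4–3.
  Site C vs Site B: Site C wins 4–3.
  Site C vs Site G: Site C wins 6–1.
  Site C vs Site H: Site C wins 5–2.
  Site B vs Site G: Site B wins 4–3.
  Site B vs Site H: Site B wins 5–2.
  Site G vs Site H: Site H wins 5–2.
Copeland scores (wins − losses):
  Site D: 3 − 1 = 2
  Site C: 4 − 0 = 4
  Site B: 2 − 2 = 0
  Site G: 0 − 4 = -4
  Site H: 1 − 3 = -2
Site C has the best Copeland score.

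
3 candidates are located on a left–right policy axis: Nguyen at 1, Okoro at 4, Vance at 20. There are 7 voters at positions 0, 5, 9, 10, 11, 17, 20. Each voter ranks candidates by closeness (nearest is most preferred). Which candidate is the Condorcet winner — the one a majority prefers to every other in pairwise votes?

With single-peaked preferences on a line, the Condorcet winner is the candidate closest to the median voter.
The median voter (position 10) is closest to Okoro at 4.
Check: Okoro vs Nguyen — voters closer to Okoro: 6 of 7.

Okoro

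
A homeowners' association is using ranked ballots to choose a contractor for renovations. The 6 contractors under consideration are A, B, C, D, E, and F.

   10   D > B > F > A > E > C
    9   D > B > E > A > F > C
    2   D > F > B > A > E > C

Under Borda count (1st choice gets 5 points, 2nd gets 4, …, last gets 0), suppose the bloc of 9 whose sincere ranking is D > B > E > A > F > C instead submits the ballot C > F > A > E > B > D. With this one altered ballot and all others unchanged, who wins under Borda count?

Borda totals with the altered ballot: A 51, B 55, C 45, D 60, E 30, F 74.
The switch changes the winner from D to F.

F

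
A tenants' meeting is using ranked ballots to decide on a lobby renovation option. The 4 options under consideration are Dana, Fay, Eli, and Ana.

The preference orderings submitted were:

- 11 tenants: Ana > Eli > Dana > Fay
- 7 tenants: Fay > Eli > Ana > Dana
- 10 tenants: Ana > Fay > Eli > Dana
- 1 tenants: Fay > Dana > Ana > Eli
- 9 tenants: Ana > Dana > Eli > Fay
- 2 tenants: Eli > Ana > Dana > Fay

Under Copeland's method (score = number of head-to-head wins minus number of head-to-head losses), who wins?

Pairwise results:
  Dana vs Fay: Dana wins 22–18.
  Dana vs Eli: Eli wins 30–10.
  Dana vs Ana: Ana wins 39–1.
  Fay vs Eli: Eli wins 22–18.
  Fay vs Ana: Ana wins 32–8.
  Eli vs Ana: Ana wins 31–9.
Copeland scores (wins − losses):
  Dana: 1 − 2 = -1
  Fay: 0 − 3 = -3
  Eli: 2 − 1 = 1
  Ana: 3 − 0 = 3
Ana has the best Copeland score.

Ana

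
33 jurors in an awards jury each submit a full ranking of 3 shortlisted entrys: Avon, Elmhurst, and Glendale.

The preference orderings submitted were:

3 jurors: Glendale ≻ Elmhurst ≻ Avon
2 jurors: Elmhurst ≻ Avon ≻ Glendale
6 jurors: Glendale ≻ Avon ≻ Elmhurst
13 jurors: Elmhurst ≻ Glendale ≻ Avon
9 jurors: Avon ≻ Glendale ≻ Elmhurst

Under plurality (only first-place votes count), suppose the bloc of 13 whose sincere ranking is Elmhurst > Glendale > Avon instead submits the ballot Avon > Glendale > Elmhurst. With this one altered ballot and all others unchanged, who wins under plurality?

First-place totals with the altered ballot: Avon 22, Elmhurst 2, Glendale 9.
The switch changes the winner from Elmhurst to Avon.

Avon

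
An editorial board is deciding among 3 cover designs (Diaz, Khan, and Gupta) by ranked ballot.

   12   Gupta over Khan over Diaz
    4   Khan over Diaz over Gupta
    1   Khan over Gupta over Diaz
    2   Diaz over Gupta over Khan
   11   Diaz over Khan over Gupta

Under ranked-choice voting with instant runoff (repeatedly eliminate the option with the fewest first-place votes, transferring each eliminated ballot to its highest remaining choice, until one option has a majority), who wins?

Round 1: Diaz 13, Gupta 12, Khan 5. Khan has the fewest and is eliminated.
Round 2: Diaz 17, Gupta 13. Diaz has a majority.

Diaz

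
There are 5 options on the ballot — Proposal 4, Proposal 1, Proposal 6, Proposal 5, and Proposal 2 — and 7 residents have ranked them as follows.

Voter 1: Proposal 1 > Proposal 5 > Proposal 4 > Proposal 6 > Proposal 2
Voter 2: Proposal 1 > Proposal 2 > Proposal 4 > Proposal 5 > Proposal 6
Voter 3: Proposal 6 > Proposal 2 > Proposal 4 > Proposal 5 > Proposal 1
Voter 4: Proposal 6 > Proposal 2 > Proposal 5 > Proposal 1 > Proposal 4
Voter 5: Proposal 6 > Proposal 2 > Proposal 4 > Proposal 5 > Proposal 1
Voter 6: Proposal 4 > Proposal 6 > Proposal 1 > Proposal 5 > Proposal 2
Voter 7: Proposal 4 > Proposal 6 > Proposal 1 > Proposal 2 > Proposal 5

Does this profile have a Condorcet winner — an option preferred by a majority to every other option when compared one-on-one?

No

Head-to-head results (7 voters total):
Proposal 4 vs Proposal 1: Proposal 4 wins 4–3.
Proposal 4 vs Proposal 6: Proposal 4 wins 4–3.
Proposal 4 vs Proposal 5: Proposal 4 wins 5–2.
Proposal 4 vs Proposal 2: Proposal 2 wins 4–3.
Proposal 1 vs Proposal 6: Proposal 6 wins 5–2.
Proposal 1 vs Proposal 5: Proposal 1 wins 4–3.
Proposal 1 vs Proposal 2: Proposal 1 wins 4–3.
Proposal 6 vs Proposal 5: Proposal 6 wins 5–2.
Proposal 6 vs Proposal 2: Proposal 6 wins 6–1.
Proposal 5 vs Proposal 2: Proposal 2 wins 5–2.
No candidate beats all others: Proposal 4 beats Proposal 1 beats Proposal 2 beats Proposal 4, a majority cycle.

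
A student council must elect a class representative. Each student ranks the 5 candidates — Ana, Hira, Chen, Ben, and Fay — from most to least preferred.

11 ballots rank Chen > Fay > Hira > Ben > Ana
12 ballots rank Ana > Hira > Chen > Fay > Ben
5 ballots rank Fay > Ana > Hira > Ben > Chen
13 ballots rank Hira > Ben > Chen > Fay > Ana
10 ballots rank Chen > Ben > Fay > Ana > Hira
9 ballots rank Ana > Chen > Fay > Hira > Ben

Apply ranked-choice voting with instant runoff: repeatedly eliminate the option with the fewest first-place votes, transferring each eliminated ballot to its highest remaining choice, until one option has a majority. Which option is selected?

Round 1: Ana 21, Chen 21, Hira 13, Fay 5, Ben 0. Ben has the fewest and is eliminated.
Round 2: Ana 21, Chen 21, Hira 13, Fay 5. Fay has the fewest and is eliminated.
Round 3: Ana 26, Chen 21, Hira 13. Hira has the fewest and is eliminated.
Round 4: Chen 34, Ana 26. Chen has a majority.

Chen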